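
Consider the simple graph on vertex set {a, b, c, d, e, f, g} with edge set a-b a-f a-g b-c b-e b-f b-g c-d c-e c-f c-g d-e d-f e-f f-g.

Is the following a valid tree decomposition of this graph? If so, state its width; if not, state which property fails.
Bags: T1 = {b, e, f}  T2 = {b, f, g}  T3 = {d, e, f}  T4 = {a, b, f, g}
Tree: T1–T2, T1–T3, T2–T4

A tree decomposition must satisfy three properties: every vertex lies in some bag; for every edge, both endpoints lie together in some bag; and for every vertex, the bags containing it form a connected subtree. Here vertex c appears in no bag, so the decomposition is invalid.

No — vertex c appears in no bag.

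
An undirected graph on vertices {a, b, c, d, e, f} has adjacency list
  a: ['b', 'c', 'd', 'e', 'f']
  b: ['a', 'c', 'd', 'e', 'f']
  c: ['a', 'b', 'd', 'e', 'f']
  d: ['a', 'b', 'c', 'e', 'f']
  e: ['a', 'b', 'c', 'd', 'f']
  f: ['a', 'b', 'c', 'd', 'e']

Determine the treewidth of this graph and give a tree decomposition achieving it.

With just one bag of size 6, the width is 6 − 1 = 5, so tw(G) ≤ 5. On the other hand G contains the 6-clique {a, b, c, d, e, f}. A clique must lie in a single bag of any decomposition, so no decomposition can have width below 5. Combining the bounds, tw(G) = 5.

Treewidth 5.
One optimal decomposition is:
Bags: B1 = {a, b, c, d, e, f}
Tree: (single bag)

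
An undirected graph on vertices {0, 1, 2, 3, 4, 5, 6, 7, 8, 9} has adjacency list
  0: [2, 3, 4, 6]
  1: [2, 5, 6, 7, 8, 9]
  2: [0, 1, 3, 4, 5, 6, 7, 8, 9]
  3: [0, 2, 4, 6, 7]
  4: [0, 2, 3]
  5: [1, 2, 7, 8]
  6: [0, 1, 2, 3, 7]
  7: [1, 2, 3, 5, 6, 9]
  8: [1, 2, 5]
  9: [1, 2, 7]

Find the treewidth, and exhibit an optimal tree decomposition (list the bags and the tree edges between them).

Every bag has size at most 4, so the width is 4 − 1 = 3 and tw(G) ≤ 3. For the lower bound, the 4 vertices {0, 2, 3, 4} are pairwise adjacent, and any tree decomposition puts a clique entirely inside one bag — forcing width ≥ 3. Hence tw(G) = 3 exactly.

Treewidth 3.
One such decomposition:
Bags: B1 = {0, 2, 3, 6}  B2 = {2, 3, 6, 7}  B3 = {1, 2, 6, 7}  B4 = {1, 2, 5, 7}  B5 = {1, 2, 7, 9}  B6 = {1, 2, 5, 8}  B7 = {0, 2, 3, 4}
Tree: B1–B2, B2–B3, B3–B4, B3–B5, B4–B6, B1–B7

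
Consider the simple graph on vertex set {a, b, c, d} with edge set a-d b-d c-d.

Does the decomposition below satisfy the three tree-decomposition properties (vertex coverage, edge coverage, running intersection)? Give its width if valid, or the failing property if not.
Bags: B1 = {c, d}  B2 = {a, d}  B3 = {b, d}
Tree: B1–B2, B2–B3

Yes; width 1.

Every vertex of G appears in some bag (union = {a, b, c, d}); every edge is covered by a bag; and for each vertex v the set of bags containing v is connected in the bag tree. The decomposition is therefore valid. The largest bag has 2 vertices, so the width is 1.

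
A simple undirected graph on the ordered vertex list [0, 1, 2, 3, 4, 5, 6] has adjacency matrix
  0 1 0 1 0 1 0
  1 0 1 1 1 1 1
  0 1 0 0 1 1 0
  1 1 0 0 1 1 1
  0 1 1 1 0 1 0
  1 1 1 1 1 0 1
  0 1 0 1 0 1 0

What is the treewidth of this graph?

3

A width-3 tree decomposition is:
Bags: B1 = {1, 3, 4, 5}  B2 = {1, 2, 4, 5}  B3 = {1, 3, 5, 6}  B4 = {0, 1, 3, 5}
Tree: B1–B2, B1–B3, B1–B4
Each bag holds 4 vertices, so the decomposition has width 3, which upper-bounds the treewidth. On the other hand G contains the 4-clique {1, 2, 4, 5}. A clique must lie in a single bag of any decomposition, so no decomposition can have width below 3. The upper and lower bounds meet at 3, so that is the treewidth.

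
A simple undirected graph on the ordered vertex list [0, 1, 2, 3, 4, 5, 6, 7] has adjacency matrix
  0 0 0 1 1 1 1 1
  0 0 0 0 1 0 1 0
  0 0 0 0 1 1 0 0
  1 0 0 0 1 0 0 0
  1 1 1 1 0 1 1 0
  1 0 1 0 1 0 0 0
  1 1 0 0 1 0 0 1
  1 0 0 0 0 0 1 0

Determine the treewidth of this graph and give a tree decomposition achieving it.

Treewidth 2.
One optimal decomposition is:
Bags: B1 = {0, 4, 5}  B2 = {0, 3, 4}  B3 = {0, 4, 6}  B4 = {1, 4, 6}  B5 = {0, 6, 7}  B6 = {2, 4, 5}
Tree: B1–B2, B2–B3, B3–B4, B3–B5, B1–B6

Each bag holds 3 vertices, so the decomposition has width 2, which upper-bounds the treewidth. For the lower bound, the 3 vertices {0, 3, 4} are pairwise adjacent, and any tree decomposition puts a clique entirely inside one bag — forcing width ≥ 2. Combining the bounds, tw(G) = 2.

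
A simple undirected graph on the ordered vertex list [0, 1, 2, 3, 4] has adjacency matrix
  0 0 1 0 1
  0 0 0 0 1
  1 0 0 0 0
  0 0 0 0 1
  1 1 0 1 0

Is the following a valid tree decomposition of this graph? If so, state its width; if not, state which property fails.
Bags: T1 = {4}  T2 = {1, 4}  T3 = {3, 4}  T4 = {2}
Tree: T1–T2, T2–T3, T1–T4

A tree decomposition must satisfy three properties: every vertex lies in some bag; for every edge, both endpoints lie together in some bag; and for every vertex, the bags containing it form a connected subtree. Here vertex 0 appears in no bag, so the decomposition is invalid.

No — vertex 0 appears in no bag.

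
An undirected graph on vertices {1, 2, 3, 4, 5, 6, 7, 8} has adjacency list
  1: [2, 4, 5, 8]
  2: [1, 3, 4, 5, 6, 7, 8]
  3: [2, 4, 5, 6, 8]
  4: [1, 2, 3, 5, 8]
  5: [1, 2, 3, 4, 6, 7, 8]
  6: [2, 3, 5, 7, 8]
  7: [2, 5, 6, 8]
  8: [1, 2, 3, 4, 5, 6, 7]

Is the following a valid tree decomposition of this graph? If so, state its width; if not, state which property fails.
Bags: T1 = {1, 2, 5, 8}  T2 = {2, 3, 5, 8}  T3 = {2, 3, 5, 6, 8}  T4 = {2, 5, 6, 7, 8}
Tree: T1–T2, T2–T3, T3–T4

A tree decomposition must satisfy three properties: every vertex lies in some bag; for every edge, both endpoints lie together in some bag; and for every vertex, the bags containing it form a connected subtree. Here vertex 4 appears in no bag, so the decomposition is invalid.

No — vertex 4 appears in no bag.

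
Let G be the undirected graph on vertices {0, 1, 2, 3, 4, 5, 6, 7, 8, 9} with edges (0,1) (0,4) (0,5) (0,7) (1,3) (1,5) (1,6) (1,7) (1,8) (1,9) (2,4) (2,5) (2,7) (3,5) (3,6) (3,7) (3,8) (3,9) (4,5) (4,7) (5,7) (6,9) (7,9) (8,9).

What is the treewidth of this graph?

A width-3 tree decomposition is:
Bags: B1 = {1, 3, 6, 9}  B2 = {1, 3, 7, 9}  B3 = {1, 3, 5, 7}  B4 = {1, 3, 8, 9}  B5 = {0, 1, 5, 7}  B6 = {0, 4, 5, 7}  B7 = {2, 4, 5, 7}
Tree: B1–B2, B2–B3, B1–B4, B3–B5, B5–B6, B6–B7
Each bag holds 4 vertices, so the decomposition has width 3, which upper-bounds the treewidth. For the lower bound, the 4 vertices {0, 1, 5, 7} are pairwise adjacent, and any tree decomposition puts a clique entirely inside one bag — forcing width ≥ 3. Combining the bounds, tw(G) = 3.

3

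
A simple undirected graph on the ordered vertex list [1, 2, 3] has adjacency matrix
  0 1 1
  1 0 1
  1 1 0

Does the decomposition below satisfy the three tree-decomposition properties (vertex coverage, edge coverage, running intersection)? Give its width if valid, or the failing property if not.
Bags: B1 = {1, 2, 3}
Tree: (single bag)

Every vertex of G appears in some bag (union = {1, 2, 3}); every edge is covered by a bag; and for each vertex v the set of bags containing v is connected in the bag tree. The decomposition is therefore valid. The largest bag has 3 vertices, so the width is 2.

Yes; width 2.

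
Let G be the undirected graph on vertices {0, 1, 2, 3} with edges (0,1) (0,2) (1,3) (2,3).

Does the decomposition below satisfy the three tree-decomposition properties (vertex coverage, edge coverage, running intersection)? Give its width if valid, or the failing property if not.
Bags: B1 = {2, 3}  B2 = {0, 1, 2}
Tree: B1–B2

A tree decomposition must satisfy three properties: every vertex lies in some bag; for every edge, both endpoints lie together in some bag; and for every vertex, the bags containing it form a connected subtree. Here edge (1,3) lies in no bag, so the decomposition is invalid.

No — edge (1,3) lies in no bag.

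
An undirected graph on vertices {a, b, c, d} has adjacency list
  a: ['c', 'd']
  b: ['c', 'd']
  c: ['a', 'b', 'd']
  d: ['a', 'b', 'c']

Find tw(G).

2

A width-2 tree decomposition is:
Bags: B1 = {a, c, d}  B2 = {b, c, d}
Tree: B1–B2
Each bag holds 3 vertices, so the decomposition has width 2, which upper-bounds the treewidth. For the lower bound, the 3 vertices {a, c, d} are pairwise adjacent, and any tree decomposition puts a clique entirely inside one bag — forcing width ≥ 2. Therefore the treewidth is 2.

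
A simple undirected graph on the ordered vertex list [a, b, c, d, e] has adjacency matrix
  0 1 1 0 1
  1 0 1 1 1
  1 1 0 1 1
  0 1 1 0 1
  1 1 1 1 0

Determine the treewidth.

A width-3 tree decomposition is:
Bags: B1 = {b, c, d, e}  B2 = {a, b, c, e}
Tree: B1–B2
Each bag holds 4 vertices, so the decomposition has width 3, which upper-bounds the treewidth. On the other hand G contains the 4-clique {b, c, d, e}. A clique must lie in a single bag of any decomposition, so no decomposition can have width below 3. Therefore the treewidth is 3.

3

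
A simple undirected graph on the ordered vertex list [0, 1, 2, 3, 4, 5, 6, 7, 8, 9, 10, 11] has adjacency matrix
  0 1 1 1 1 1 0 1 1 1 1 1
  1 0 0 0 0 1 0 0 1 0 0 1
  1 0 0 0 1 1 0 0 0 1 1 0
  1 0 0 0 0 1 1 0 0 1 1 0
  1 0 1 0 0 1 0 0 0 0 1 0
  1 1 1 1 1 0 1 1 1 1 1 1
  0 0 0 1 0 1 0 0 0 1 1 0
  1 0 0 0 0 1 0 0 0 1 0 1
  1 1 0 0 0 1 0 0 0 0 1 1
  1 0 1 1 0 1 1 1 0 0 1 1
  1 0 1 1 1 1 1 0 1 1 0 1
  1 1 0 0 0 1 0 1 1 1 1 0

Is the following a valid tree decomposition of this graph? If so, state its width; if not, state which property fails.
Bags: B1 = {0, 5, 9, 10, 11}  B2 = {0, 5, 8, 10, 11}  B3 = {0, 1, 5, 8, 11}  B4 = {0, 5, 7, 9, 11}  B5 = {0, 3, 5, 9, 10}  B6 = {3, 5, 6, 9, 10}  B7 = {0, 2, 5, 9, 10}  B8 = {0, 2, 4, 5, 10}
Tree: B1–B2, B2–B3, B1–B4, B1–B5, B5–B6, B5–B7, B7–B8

Yes; width 4.

Checking the three conditions: (i) the bags cover all of {0, 1, 2, 3, 4, 5, 6, 7, 8, 9, 10, 11}; (ii) for each edge, some bag contains both endpoints; (iii) the bags containing any fixed vertex form a subtree. All hold, so the decomposition is valid with width 5 − 1 = 4.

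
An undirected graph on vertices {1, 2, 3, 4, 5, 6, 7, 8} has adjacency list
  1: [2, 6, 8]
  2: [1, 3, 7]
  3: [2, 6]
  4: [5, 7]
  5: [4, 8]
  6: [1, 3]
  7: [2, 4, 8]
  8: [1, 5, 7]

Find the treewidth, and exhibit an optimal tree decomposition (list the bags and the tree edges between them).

Each bag holds 3 vertices, so the decomposition has width 2, which upper-bounds the treewidth. The edges 4–5–8–7–4 form a cycle, so G is not a tree and its treewidth is at least 2. Therefore the treewidth is 2.

Treewidth 2.
One such decomposition:
Bags: B1 = {4, 5, 7}  B2 = {5, 7, 8}  B3 = {2, 7, 8}  B4 = {1, 2, 8}  B5 = {1, 2, 3}  B6 = {1, 3, 6}
Tree: B1–B2, B2–B3, B3–B4, B4–B5, B5–B6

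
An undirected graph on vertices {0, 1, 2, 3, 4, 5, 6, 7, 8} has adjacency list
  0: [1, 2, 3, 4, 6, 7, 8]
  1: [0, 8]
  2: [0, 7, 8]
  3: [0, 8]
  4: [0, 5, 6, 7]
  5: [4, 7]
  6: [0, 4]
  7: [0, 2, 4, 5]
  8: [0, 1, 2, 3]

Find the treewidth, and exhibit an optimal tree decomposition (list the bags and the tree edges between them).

Treewidth 2.
One optimal decomposition is:
Bags: B1 = {0, 4, 7}  B2 = {0, 4, 6}  B3 = {0, 2, 7}  B4 = {4, 5, 7}  B5 = {0, 2, 8}  B6 = {0, 1, 8}  B7 = {0, 3, 8}
Tree: B1–B2, B1–B3, B1–B4, B3–B5, B5–B6, B6–B7

The largest bag has 3 vertices, giving width 2; this decomposition certifies tw(G) ≤ 2. Conversely, {0, 1, 8} is a clique of size 3, and the vertices of any clique must share a bag in every tree decomposition; so some bag has ≥ 3 vertices and tw(G) ≥ 2. Combining the bounds, tw(G) = 2.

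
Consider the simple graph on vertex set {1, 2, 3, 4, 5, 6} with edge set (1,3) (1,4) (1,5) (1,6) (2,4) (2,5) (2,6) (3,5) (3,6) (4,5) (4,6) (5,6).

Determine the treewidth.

A width-3 tree decomposition is:
Bags: B1 = {1, 3, 5, 6}  B2 = {1, 4, 5, 6}  B3 = {2, 4, 5, 6}
Tree: B1–B2, B2–B3
Each bag holds 4 vertices, so the decomposition has width 3, which upper-bounds the treewidth. For the lower bound, the 4 vertices {1, 3, 5, 6} are pairwise adjacent, and any tree decomposition puts a clique entirely inside one bag — forcing width ≥ 3. Combining the bounds, tw(G) = 3.

3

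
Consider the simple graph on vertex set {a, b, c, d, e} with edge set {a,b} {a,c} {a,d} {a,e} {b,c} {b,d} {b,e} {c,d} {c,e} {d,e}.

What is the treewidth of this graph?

A width-4 tree decomposition is:
Bags: B1 = {a, b, c, d, e}
Tree: (single bag)
With just one bag of size 5, the width is 5 − 1 = 4, so tw(G) ≤ 4. Conversely, {a, b, c, d, e} is a clique of size 5, and the vertices of any clique must share a bag in every tree decomposition; so some bag has ≥ 5 vertices and tw(G) ≥ 4. Hence tw(G) = 4 exactly.

4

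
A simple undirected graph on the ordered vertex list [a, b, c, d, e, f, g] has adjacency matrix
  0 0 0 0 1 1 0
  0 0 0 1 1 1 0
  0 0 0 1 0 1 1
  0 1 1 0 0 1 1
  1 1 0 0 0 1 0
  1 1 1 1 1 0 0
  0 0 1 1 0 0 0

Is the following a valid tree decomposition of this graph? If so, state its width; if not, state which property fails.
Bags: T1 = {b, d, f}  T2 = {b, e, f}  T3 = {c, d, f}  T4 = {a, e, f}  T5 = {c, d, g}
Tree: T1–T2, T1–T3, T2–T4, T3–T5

Yes; width 2.

Every vertex of G appears in some bag (union = {a, b, c, d, e, f, g}); every edge is covered by a bag; and for each vertex v the set of bags containing v is connected in the bag tree. The decomposition is therefore valid. The largest bag has 3 vertices, so the width is 2.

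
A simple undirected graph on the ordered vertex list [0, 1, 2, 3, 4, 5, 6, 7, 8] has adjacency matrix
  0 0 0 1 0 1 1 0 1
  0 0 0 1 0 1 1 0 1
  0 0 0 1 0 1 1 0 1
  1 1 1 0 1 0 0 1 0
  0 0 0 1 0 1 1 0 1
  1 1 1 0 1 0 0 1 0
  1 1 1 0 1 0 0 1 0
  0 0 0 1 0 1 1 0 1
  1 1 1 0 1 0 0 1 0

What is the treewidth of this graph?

A width-4 tree decomposition is:
Bags: B1 = {3, 5, 6, 7, 8}  B2 = {2, 3, 5, 6, 8}  B3 = {1, 3, 5, 6, 8}  B4 = {3, 4, 5, 6, 8}  B5 = {0, 3, 5, 6, 8}
Tree: B1–B2, B2–B3, B3–B4, B4–B5
The largest bag has 5 vertices, giving width 4; this decomposition certifies tw(G) ≤ 4. For the lower bound: the 5 vertex sets {3,7}, {2,5}, {1,8}, {6}, {4} are disjoint, each induces a connected subgraph, and every pair is joined by at least one edge of G. Contracting each set to a single vertex therefore yields K_{5} as a minor, and since treewidth is minor-monotone, tw(G) ≥ tw(K_{5}) = 4. Hence tw(G) = 4 exactly.

4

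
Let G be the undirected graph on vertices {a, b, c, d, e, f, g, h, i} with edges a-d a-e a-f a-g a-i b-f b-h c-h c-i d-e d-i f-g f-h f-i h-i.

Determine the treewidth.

2

A width-2 tree decomposition is:
Bags: B1 = {a, f, i}  B2 = {f, h, i}  B3 = {a, f, g}  B4 = {c, h, i}  B5 = {b, f, h}  B6 = {a, d, i}  B7 = {a, d, e}
Tree: B1–B2, B1–B3, B2–B4, B2–B5, B1–B6, B6–B7
Every bag has size at most 3, so the width is 3 − 1 = 2 and tw(G) ≤ 2. For the lower bound, the 3 vertices {a, d, e} are pairwise adjacent, and any tree decomposition puts a clique entirely inside one bag — forcing width ≥ 2. Combining the bounds, tw(G) = 2.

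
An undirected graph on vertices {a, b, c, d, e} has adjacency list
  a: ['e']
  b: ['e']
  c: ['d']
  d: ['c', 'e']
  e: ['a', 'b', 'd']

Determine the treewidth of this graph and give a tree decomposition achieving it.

The largest bag has 2 vertices, giving width 1; this decomposition certifies tw(G) ≤ 1. Any graph with an edge has treewidth ≥ 1, and G has the edge e–d. Hence tw(G) = 1 exactly.

Treewidth 1.
Bags: B1 = {d, e}  B2 = {b, e}  B3 = {c, d}  B4 = {a, e}
Tree: B1–B2, B1–B3, B1–B4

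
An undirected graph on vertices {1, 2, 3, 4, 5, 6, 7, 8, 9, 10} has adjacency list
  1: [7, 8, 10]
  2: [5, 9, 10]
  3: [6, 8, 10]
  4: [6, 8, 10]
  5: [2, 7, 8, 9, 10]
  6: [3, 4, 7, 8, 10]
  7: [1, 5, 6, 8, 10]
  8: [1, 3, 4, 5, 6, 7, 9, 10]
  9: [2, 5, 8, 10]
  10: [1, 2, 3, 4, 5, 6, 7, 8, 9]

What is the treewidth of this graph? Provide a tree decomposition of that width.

Treewidth 3.
One such decomposition:
Bags: B1 = {4, 6, 8, 10}  B2 = {6, 7, 8, 10}  B3 = {3, 6, 8, 10}  B4 = {5, 7, 8, 10}  B5 = {1, 7, 8, 10}  B6 = {5, 8, 9, 10}  B7 = {2, 5, 9, 10}
Tree: B1–B2, B2–B3, B2–B4, B2–B5, B4–B6, B6–B7

Each bag holds 4 vertices, so the decomposition has width 3, which upper-bounds the treewidth. On the other hand G contains the 4-clique {1, 7, 8, 10}. A clique must lie in a single bag of any decomposition, so no decomposition can have width below 3. Hence tw(G) = 3 exactly.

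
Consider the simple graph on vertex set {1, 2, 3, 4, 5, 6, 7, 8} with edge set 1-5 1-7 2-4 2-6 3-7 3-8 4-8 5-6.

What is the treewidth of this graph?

A width-2 tree decomposition is:
Bags: B1 = {3, 4, 8}  B2 = {2, 3, 4}  B3 = {2, 3, 6}  B4 = {3, 5, 6}  B5 = {1, 3, 5}  B6 = {1, 3, 7}
Tree: B1–B2, B2–B3, B3–B4, B4–B5, B5–B6
Every bag has size at most 3, so the width is 3 − 1 = 2 and tw(G) ≤ 2. The edges 3–8–4–2–6–5–1–7–3 form a cycle, so G is not a tree and its treewidth is at least 2. Combining the bounds, tw(G) = 2.

2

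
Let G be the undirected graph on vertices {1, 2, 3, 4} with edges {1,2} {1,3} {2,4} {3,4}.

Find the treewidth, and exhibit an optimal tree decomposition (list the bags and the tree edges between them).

Treewidth 2.
One such decomposition:
Bags: B1 = {1, 3, 4}  B2 = {1, 2, 4}
Tree: B1–B2

Each bag holds 3 vertices, so the decomposition has width 2, which upper-bounds the treewidth. The edges 4–3–1–2–4 form a cycle, so G is not a tree and its treewidth is at least 2. The upper and lower bounds meet at 2, so that is the treewidth.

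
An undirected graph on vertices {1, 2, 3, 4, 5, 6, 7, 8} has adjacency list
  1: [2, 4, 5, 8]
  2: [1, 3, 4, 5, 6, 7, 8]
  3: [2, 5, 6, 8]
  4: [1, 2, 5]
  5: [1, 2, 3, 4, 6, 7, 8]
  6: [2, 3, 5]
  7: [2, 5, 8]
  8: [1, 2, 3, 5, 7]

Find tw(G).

3

A width-3 tree decomposition is:
Bags: B1 = {2, 3, 5, 8}  B2 = {1, 2, 5, 8}  B3 = {2, 5, 7, 8}  B4 = {2, 3, 5, 6}  B5 = {1, 2, 4, 5}
Tree: B1–B2, B1–B3, B1–B4, B2–B5
The largest bag has 4 vertices, giving width 3; this decomposition certifies tw(G) ≤ 3. For the lower bound, the 4 vertices {1, 2, 5, 8} are pairwise adjacent, and any tree decomposition puts a clique entirely inside one bag — forcing width ≥ 3. Therefore the treewidth is 3.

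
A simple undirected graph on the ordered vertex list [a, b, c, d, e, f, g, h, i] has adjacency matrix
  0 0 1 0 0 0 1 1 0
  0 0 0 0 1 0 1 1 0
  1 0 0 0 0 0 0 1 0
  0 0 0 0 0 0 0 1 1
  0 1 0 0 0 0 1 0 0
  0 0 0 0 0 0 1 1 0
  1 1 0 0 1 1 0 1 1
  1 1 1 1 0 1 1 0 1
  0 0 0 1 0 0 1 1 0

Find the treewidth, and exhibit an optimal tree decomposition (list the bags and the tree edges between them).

Each bag holds 3 vertices, so the decomposition has width 2, which upper-bounds the treewidth. For the lower bound, the 3 vertices {b, e, g} are pairwise adjacent, and any tree decomposition puts a clique entirely inside one bag — forcing width ≥ 2. Hence tw(G) = 2 exactly.

Treewidth 2.
One optimal decomposition is:
Bags: B1 = {a, g, h}  B2 = {g, h, i}  B3 = {b, g, h}  B4 = {d, h, i}  B5 = {a, c, h}  B6 = {f, g, h}  B7 = {b, e, g}
Tree: B1–B2, B2–B3, B2–B4, B1–B5, B2–B6, B3–B7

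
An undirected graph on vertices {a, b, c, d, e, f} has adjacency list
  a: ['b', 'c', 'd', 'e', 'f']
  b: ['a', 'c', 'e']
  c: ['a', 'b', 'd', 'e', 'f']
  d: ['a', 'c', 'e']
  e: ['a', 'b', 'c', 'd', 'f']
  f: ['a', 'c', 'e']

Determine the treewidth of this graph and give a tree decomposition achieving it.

Treewidth 3.
One such decomposition:
Bags: B1 = {a, b, c, e}  B2 = {a, c, e, f}  B3 = {a, c, d, e}
Tree: B1–B2, B2–B3

The largest bag has 4 vertices, giving width 3; this decomposition certifies tw(G) ≤ 3. On the other hand G contains the 4-clique {a, c, d, e}. A clique must lie in a single bag of any decomposition, so no decomposition can have width below 3. Therefore the treewidth is 3.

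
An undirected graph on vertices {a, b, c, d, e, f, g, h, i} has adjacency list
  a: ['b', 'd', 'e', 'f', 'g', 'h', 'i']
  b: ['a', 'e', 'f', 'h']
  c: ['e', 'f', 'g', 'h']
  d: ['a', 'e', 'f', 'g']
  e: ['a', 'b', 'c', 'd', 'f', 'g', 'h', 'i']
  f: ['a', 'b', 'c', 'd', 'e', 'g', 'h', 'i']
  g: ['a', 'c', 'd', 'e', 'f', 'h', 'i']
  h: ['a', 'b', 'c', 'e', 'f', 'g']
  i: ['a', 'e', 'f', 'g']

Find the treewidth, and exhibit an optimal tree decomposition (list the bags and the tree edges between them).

Treewidth 4.
One optimal decomposition is:
Bags: B1 = {a, e, f, g, h}  B2 = {a, e, f, g, i}  B3 = {c, e, f, g, h}  B4 = {a, b, e, f, h}  B5 = {a, d, e, f, g}
Tree: B1–B2, B1–B3, B1–B4, B2–B5

Every bag has size at most 5, so the width is 5 − 1 = 4 and tw(G) ≤ 4. Conversely, {c, e, f, g, h} is a clique of size 5, and the vertices of any clique must share a bag in every tree decomposition; so some bag has ≥ 5 vertices and tw(G) ≥ 4. The upper and lower bounds meet at 4, so that is the treewidth.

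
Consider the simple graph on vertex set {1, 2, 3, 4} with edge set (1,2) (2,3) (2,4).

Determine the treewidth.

1

A width-1 tree decomposition is:
Bags: B1 = {2, 4}  B2 = {1, 2}  B3 = {2, 3}
Tree: B1–B2, B1–B3
Every bag has size at most 2, so the width is 2 − 1 = 1 and tw(G) ≤ 1. Any graph with an edge has treewidth ≥ 1, and G has the edge 4–2. Hence tw(G) = 1 exactly.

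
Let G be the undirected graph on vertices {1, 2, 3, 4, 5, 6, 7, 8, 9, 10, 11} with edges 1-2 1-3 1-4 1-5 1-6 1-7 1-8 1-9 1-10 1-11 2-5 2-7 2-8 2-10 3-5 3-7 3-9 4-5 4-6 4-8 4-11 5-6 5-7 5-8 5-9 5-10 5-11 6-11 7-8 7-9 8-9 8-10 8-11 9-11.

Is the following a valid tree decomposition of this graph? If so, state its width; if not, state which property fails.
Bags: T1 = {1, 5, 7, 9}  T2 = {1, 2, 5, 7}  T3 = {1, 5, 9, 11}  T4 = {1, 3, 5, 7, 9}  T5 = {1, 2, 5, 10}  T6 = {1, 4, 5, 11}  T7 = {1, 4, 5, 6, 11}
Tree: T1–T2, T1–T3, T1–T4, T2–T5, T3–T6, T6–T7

No — vertex 8 appears in no bag.

A tree decomposition must satisfy three properties: every vertex lies in some bag; for every edge, both endpoints lie together in some bag; and for every vertex, the bags containing it form a connected subtree. Here vertex 8 appears in no bag, so the decomposition is invalid.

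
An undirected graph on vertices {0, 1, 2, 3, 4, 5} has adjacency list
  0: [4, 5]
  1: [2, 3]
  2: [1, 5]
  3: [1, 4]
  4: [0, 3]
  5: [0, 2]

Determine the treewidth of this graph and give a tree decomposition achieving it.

Treewidth 2.
One optimal decomposition is:
Bags: B1 = {0, 3, 4}  B2 = {0, 1, 3}  B3 = {0, 1, 2}  B4 = {0, 2, 5}
Tree: B1–B2, B2–B3, B3–B4

Every bag has size at most 3, so the width is 3 − 1 = 2 and tw(G) ≤ 2. For the lower bound, G contains the cycle 0–4–3–1–2–5–0, so G is not a forest; only forests have treewidth ≤ 1, hence tw(G) ≥ 2. Combining the bounds, tw(G) = 2.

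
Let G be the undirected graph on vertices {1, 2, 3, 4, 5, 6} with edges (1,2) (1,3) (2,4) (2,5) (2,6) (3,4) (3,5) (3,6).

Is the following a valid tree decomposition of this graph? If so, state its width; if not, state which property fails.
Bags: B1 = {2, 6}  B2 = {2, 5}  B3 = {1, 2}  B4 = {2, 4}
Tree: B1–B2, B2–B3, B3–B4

No — vertex 3 appears in no bag.

A tree decomposition must satisfy three properties: every vertex lies in some bag; for every edge, both endpoints lie together in some bag; and for every vertex, the bags containing it form a connected subtree. Here vertex 3 appears in no bag, so the decomposition is invalid.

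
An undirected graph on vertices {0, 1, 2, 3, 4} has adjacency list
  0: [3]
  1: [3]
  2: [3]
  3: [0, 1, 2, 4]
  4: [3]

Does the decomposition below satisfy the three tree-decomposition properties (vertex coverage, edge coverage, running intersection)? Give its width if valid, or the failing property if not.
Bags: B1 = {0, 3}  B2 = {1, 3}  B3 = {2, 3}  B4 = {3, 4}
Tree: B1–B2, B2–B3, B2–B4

Every vertex of G appears in some bag (union = {0, 1, 2, 3, 4}); every edge is covered by a bag; and for each vertex v the set of bags containing v is connected in the bag tree. The decomposition is therefore valid. The largest bag has 2 vertices, so the width is 1.

Yes; width 1.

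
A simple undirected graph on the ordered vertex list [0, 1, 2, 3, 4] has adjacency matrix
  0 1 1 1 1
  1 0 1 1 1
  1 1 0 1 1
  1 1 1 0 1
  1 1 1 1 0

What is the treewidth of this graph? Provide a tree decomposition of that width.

With just one bag of size 5, the width is 5 − 1 = 4, so tw(G) ≤ 4. For the lower bound, the 5 vertices {0, 1, 2, 3, 4} are pairwise adjacent, and any tree decomposition puts a clique entirely inside one bag — forcing width ≥ 4. Hence tw(G) = 4 exactly.

Treewidth 4.
One such decomposition:
Bags: B1 = {0, 1, 2, 3, 4}
Tree: (single bag)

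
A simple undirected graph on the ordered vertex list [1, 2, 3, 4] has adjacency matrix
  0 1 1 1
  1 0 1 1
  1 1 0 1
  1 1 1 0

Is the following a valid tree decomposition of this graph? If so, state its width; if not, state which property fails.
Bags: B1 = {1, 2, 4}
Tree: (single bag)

A tree decomposition must satisfy three properties: every vertex lies in some bag; for every edge, both endpoints lie together in some bag; and for every vertex, the bags containing it form a connected subtree. Here vertex 3 appears in no bag, so the decomposition is invalid.

No — vertex 3 appears in no bag.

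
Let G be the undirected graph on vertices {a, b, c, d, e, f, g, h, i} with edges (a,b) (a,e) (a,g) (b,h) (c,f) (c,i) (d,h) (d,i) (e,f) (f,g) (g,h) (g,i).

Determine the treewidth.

3

A width-3 tree decomposition is:
Bags: B1 = {c, d, h, i}  B2 = {c, g, h, i}  B3 = {c, f, g, h}  B4 = {b, f, g, h}  B5 = {a, b, f, g}  B6 = {a, b, e, f}
Tree: B1–B2, B2–B3, B3–B4, B4–B5, B5–B6
Each bag holds 4 vertices, so the decomposition has width 3, which upper-bounds the treewidth. For the lower bound: the 4 vertex sets {c,d,i}, {h}, {g}, {a,b,e,f} are disjoint, each induces a connected subgraph, and every pair is joined by at least one edge of G. Contracting each set to a single vertex therefore yields K_{4} as a minor, and since treewidth is minor-monotone, tw(G) ≥ tw(K_{4}) = 3. The upper and lower bounds meet at 3, so that is the treewidth.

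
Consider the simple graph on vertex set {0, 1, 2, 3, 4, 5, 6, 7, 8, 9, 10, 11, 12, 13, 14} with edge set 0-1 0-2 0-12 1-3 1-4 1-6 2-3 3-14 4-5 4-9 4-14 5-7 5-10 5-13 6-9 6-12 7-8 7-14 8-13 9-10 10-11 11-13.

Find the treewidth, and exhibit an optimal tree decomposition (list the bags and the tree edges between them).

Every bag has size at most 4, so the width is 4 − 1 = 3 and tw(G) ≤ 3. For the lower bound: the 4 vertex sets {0,2,12}, {6}, {1}, {3,4,9,14} are disjoint, each induces a connected subgraph, and every pair is joined by at least one edge of G. Contracting each set to a single vertex therefore yields K_{4} as a minor, and since treewidth is minor-monotone, tw(G) ≥ tw(K_{4}) = 3. Hence tw(G) = 3 exactly.

Treewidth 3.
One optimal decomposition is:
Bags: B1 = {0, 2, 6, 12}  B2 = {0, 1, 2, 6}  B3 = {1, 2, 3, 6}  B4 = {1, 3, 6, 9}  B5 = {1, 3, 4, 9}  B6 = {3, 4, 9, 14}  B7 = {4, 9, 10, 14}  B8 = {4, 5, 10, 14}  B9 = {5, 7, 10, 14}  B10 = {5, 7, 10, 11}  B11 = {5, 7, 11, 13}  B12 = {7, 8, 11, 13}
Tree: B1–B2, B2–B3, B3–B4, B4–B5, B5–B6, B6–B7, B7–B8, B8–B9, B9–B10, B10–B11, B11–B12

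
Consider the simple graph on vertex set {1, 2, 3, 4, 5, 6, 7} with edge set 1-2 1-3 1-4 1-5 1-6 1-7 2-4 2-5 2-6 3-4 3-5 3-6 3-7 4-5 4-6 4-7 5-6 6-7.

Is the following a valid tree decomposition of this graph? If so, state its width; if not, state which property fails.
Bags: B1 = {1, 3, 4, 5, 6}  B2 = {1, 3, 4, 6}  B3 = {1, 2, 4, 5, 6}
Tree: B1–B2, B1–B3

No — vertex 7 appears in no bag.

A tree decomposition must satisfy three properties: every vertex lies in some bag; for every edge, both endpoints lie together in some bag; and for every vertex, the bags containing it form a connected subtree. Here vertex 7 appears in no bag, so the decomposition is invalid.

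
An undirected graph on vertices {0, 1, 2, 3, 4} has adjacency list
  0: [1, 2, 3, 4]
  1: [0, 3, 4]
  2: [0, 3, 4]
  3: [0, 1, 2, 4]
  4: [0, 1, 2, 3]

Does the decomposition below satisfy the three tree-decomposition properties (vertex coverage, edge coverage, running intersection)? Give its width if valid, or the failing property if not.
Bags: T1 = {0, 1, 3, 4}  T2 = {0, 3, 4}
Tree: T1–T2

No — vertex 2 appears in no bag.

A tree decomposition must satisfy three properties: every vertex lies in some bag; for every edge, both endpoints lie together in some bag; and for every vertex, the bags containing it form a connected subtree. Here vertex 2 appears in no bag, so the decomposition is invalid.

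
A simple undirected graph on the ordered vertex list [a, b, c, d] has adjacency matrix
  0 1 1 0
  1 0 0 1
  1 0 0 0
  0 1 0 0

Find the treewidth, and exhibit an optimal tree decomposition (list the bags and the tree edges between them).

Treewidth 1.
One such decomposition:
Bags: B1 = {a, c}  B2 = {a, b}  B3 = {b, d}
Tree: B1–B2, B2–B3

The largest bag has 2 vertices, giving width 1; this decomposition certifies tw(G) ≤ 1. Any graph with an edge has treewidth ≥ 1, and G has the edge c–a. Combining the bounds, tw(G) = 1.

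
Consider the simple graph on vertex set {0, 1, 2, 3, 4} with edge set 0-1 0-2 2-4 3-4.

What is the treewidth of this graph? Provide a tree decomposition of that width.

Every bag has size at most 2, so the width is 2 − 1 = 1 and tw(G) ≤ 1. Since G has at least one edge (e.g. 1–0), it is not an edgeless graph, so tw(G) ≥ 1. Therefore the treewidth is 1.

Treewidth 1.
One such decomposition:
Bags: B1 = {0, 1}  B2 = {0, 2}  B3 = {2, 4}  B4 = {3, 4}
Tree: B1–B2, B2–B3, B3–B4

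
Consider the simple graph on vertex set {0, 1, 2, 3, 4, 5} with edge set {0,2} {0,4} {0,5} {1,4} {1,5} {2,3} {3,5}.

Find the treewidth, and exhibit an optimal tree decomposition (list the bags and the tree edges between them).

Treewidth 2.
One such decomposition:
Bags: B1 = {2, 3, 5}  B2 = {0, 2, 5}  B3 = {0, 1, 5}  B4 = {0, 1, 4}
Tree: B1–B2, B2–B3, B3–B4

Every bag has size at most 3, so the width is 3 − 1 = 2 and tw(G) ≤ 2. The edges 3–2–0–5–3 form a cycle, so G is not a tree and its treewidth is at least 2. Hence tw(G) = 2 exactly.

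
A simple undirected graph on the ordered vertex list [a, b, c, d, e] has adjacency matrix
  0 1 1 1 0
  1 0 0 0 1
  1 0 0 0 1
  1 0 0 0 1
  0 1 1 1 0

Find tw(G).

2

A width-2 tree decomposition is:
Bags: B1 = {a, d, e}  B2 = {a, b, e}  B3 = {a, c, e}
Tree: B1–B2, B2–B3
Each bag holds 3 vertices, so the decomposition has width 2, which upper-bounds the treewidth. For the lower bound, G contains the cycle a–d–e–b–a, so G is not a forest; only forests have treewidth ≤ 1, hence tw(G) ≥ 2. Combining the bounds, tw(G) = 2.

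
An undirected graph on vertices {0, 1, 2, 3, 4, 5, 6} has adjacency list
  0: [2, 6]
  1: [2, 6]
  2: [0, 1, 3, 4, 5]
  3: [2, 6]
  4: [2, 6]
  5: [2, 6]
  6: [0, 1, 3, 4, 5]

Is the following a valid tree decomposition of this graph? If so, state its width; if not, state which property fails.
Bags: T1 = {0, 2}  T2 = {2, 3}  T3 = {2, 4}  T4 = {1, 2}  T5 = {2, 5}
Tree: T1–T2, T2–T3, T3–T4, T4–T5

No — vertex 6 appears in no bag.

A tree decomposition must satisfy three properties: every vertex lies in some bag; for every edge, both endpoints lie together in some bag; and for every vertex, the bags containing it form a connected subtree. Here vertex 6 appears in no bag, so the decomposition is invalid.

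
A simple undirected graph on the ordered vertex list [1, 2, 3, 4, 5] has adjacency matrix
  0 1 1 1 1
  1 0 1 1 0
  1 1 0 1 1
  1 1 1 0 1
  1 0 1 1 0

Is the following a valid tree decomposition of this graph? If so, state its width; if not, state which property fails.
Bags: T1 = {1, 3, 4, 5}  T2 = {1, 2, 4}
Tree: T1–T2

A tree decomposition must satisfy three properties: every vertex lies in some bag; for every edge, both endpoints lie together in some bag; and for every vertex, the bags containing it form a connected subtree. Here edge (3,2) lies in no bag, so the decomposition is invalid.

No — edge (3,2) lies in no bag.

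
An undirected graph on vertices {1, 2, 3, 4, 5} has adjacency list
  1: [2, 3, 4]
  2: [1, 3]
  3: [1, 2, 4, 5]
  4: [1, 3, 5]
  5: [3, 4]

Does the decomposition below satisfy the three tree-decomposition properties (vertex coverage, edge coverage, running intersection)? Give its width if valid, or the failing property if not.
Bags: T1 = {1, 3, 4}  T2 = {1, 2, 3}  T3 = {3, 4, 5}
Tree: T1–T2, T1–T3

Yes; width 2.

Every vertex of G appears in some bag (union = {1, 2, 3, 4, 5}); every edge is covered by a bag; and for each vertex v the set of bags containing v is connected in the bag tree. The decomposition is therefore valid. The largest bag has 3 vertices, so the width is 2.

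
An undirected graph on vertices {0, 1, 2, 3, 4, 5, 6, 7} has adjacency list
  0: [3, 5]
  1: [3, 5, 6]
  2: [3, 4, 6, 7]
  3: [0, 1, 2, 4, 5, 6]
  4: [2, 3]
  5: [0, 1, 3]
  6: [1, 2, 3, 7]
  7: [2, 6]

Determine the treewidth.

2

A width-2 tree decomposition is:
Bags: B1 = {2, 3, 6}  B2 = {1, 3, 6}  B3 = {1, 3, 5}  B4 = {2, 3, 4}  B5 = {0, 3, 5}  B6 = {2, 6, 7}
Tree: B1–B2, B2–B3, B1–B4, B3–B5, B1–B6
The largest bag has 3 vertices, giving width 2; this decomposition certifies tw(G) ≤ 2. For the lower bound, the 3 vertices {0, 3, 5} are pairwise adjacent, and any tree decomposition puts a clique entirely inside one bag — forcing width ≥ 2. Hence tw(G) = 2 exactly.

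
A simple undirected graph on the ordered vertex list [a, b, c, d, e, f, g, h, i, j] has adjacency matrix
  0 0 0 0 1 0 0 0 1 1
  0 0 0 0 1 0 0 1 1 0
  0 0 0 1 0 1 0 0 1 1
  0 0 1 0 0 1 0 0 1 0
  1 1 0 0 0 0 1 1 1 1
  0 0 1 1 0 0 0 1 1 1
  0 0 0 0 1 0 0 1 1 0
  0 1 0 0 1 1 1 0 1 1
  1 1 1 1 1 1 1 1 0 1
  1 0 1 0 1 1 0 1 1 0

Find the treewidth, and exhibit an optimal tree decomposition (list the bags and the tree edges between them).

Each bag holds 4 vertices, so the decomposition has width 3, which upper-bounds the treewidth. Conversely, {c, d, f, i} is a clique of size 4, and the vertices of any clique must share a bag in every tree decomposition; so some bag has ≥ 4 vertices and tw(G) ≥ 3. Hence tw(G) = 3 exactly.

Treewidth 3.
Bags: B1 = {e, h, i, j}  B2 = {a, e, i, j}  B3 = {f, h, i, j}  B4 = {e, g, h, i}  B5 = {c, f, i, j}  B6 = {c, d, f, i}  B7 = {b, e, h, i}
Tree: B1–B2, B1–B3, B1–B4, B3–B5, B5–B6, B1–B7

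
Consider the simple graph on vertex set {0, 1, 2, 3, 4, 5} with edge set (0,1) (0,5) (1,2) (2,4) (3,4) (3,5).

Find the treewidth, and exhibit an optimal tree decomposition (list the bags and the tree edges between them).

Treewidth 2.
One optimal decomposition is:
Bags: B1 = {2, 3, 4}  B2 = {2, 3, 5}  B3 = {0, 2, 5}  B4 = {0, 1, 2}
Tree: B1–B2, B2–B3, B3–B4

Each bag holds 3 vertices, so the decomposition has width 2, which upper-bounds the treewidth. The edges 2–4–3–5–0–1–2 form a cycle, so G is not a tree and its treewidth is at least 2. Therefore the treewidth is 2.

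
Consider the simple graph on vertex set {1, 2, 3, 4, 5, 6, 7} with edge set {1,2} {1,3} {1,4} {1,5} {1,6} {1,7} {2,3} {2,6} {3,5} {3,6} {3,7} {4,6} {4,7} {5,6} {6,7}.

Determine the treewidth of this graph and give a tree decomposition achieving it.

The largest bag has 4 vertices, giving width 3; this decomposition certifies tw(G) ≤ 3. Conversely, {1, 2, 3, 6} is a clique of size 4, and the vertices of any clique must share a bag in every tree decomposition; so some bag has ≥ 4 vertices and tw(G) ≥ 3. Hence tw(G) = 3 exactly.

Treewidth 3.
Bags: B1 = {1, 3, 5, 6}  B2 = {1, 3, 6, 7}  B3 = {1, 4, 6, 7}  B4 = {1, 2, 3, 6}
Tree: B1–B2, B2–B3, B1–B4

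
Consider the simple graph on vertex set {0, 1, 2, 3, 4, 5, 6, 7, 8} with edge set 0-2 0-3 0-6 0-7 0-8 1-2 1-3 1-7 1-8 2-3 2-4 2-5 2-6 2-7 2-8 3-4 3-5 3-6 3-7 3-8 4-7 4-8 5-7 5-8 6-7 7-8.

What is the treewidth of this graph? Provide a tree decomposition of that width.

Treewidth 4.
One optimal decomposition is:
Bags: B1 = {1, 2, 3, 7, 8}  B2 = {2, 3, 5, 7, 8}  B3 = {0, 2, 3, 7, 8}  B4 = {0, 2, 3, 6, 7}  B5 = {2, 3, 4, 7, 8}
Tree: B1–B2, B2–B3, B3–B4, B1–B5

Each bag holds 5 vertices, so the decomposition has width 4, which upper-bounds the treewidth. Conversely, {0, 2, 3, 7, 8} is a clique of size 5, and the vertices of any clique must share a bag in every tree decomposition; so some bag has ≥ 5 vertices and tw(G) ≥ 4. Hence tw(G) = 4 exactly.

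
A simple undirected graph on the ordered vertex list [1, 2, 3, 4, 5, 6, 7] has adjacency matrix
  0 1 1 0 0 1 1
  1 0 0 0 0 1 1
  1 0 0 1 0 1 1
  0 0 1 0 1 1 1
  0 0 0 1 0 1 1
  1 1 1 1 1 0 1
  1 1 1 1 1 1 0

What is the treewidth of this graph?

3

A width-3 tree decomposition is:
Bags: B1 = {3, 4, 6, 7}  B2 = {1, 3, 6, 7}  B3 = {4, 5, 6, 7}  B4 = {1, 2, 6, 7}
Tree: B1–B2, B1–B3, B2–B4
Every bag has size at most 4, so the width is 4 − 1 = 3 and tw(G) ≤ 3. For the lower bound, the 4 vertices {1, 2, 6, 7} are pairwise adjacent, and any tree decomposition puts a clique entirely inside one bag — forcing width ≥ 3. The upper and lower bounds meet at 3, so that is the treewidth.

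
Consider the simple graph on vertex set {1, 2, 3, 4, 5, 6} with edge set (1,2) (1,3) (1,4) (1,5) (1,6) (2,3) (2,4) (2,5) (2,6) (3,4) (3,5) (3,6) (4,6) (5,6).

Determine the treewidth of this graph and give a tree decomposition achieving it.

Each bag holds 5 vertices, so the decomposition has width 4, which upper-bounds the treewidth. Conversely, {1, 2, 3, 4, 6} is a clique of size 5, and the vertices of any clique must share a bag in every tree decomposition; so some bag has ≥ 5 vertices and tw(G) ≥ 4. Hence tw(G) = 4 exactly.

Treewidth 4.
One such decomposition:
Bags: B1 = {1, 2, 3, 4, 6}  B2 = {1, 2, 3, 5, 6}
Tree: B1–B2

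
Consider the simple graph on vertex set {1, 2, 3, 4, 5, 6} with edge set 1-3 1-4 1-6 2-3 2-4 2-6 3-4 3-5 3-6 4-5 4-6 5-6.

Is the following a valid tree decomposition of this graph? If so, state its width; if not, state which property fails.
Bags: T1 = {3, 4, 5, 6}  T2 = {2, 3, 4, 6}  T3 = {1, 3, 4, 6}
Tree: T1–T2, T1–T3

Yes; width 3.

Checking the three conditions: (i) the bags cover all of {1, 2, 3, 4, 5, 6}; (ii) for each edge, some bag contains both endpoints; (iii) the bags containing any fixed vertex form a subtree. All hold, so the decomposition is valid with width 4 − 1 = 3.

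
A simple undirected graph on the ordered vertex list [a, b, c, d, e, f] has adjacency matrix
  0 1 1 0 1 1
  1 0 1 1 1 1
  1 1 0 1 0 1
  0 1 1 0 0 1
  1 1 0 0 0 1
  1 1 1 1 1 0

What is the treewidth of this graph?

3

A width-3 tree decomposition is:
Bags: B1 = {a, b, c, f}  B2 = {a, b, e, f}  B3 = {b, c, d, f}
Tree: B1–B2, B1–B3
Every bag has size at most 4, so the width is 4 − 1 = 3 and tw(G) ≤ 3. On the other hand G contains the 4-clique {a, b, e, f}. A clique must lie in a single bag of any decomposition, so no decomposition can have width below 3. Hence tw(G) = 3 exactly.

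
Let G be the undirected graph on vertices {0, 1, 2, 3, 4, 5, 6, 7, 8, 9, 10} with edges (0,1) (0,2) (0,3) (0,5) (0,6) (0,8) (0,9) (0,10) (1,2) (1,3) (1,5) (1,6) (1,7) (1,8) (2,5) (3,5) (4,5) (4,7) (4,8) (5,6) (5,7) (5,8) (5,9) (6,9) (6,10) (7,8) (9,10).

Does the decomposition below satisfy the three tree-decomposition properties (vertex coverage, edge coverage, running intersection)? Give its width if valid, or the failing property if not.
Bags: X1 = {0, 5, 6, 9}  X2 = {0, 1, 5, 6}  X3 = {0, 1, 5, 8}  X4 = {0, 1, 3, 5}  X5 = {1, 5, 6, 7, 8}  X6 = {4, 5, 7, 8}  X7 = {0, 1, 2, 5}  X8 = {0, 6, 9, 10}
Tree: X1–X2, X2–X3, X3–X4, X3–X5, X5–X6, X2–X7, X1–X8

No — bags containing vertex 6 are not connected in the tree.

A tree decomposition must satisfy three properties: every vertex lies in some bag; for every edge, both endpoints lie together in some bag; and for every vertex, the bags containing it form a connected subtree. Here bags containing vertex 6 are not connected in the tree, so the decomposition is invalid.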